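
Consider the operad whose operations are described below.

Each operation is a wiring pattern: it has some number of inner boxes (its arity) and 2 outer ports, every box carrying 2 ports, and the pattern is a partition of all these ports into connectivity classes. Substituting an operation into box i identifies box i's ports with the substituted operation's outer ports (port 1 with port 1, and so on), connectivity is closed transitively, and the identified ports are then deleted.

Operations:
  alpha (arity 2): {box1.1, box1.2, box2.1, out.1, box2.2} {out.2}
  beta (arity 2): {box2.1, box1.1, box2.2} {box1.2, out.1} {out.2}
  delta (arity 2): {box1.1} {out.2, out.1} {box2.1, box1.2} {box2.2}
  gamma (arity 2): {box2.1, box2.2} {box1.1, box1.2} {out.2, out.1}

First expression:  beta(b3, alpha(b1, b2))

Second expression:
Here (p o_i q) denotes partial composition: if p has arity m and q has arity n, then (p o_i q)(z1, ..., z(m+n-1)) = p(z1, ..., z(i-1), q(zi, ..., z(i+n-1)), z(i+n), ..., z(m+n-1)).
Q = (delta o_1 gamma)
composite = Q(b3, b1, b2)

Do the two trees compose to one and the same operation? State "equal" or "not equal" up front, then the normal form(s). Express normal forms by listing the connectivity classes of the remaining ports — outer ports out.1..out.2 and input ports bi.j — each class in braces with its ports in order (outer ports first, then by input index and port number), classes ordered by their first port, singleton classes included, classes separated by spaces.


not equal — first {out.1, b3.2} {out.2} {b1.1, b1.2, b2.1, b2.2, b3.1}, second {out.1, out.2} {b1.1, b1.2} {b2.1} {b2.2} {b3.1, b3.2}

In normal form, the first expression is {out.1, b3.2} {out.2} {b1.1, b1.2, b2.1, b2.2, b3.1}
In normal form, the second expression is {out.1, out.2} {b1.1, b1.2} {b2.1} {b2.2} {b3.1, b3.2}
The forms do not match — not equal.


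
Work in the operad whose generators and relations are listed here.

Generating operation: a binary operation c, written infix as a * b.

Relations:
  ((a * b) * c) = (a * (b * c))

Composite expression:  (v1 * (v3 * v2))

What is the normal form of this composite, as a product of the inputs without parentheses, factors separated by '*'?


All parenthesizations of c agree; list the v-inputs left to right.
(v3 * v2) collapses to v3 * v2
(v1 * (v3 * v2)) collapses to v1 * v3 * v2

v1 * v3 * v2


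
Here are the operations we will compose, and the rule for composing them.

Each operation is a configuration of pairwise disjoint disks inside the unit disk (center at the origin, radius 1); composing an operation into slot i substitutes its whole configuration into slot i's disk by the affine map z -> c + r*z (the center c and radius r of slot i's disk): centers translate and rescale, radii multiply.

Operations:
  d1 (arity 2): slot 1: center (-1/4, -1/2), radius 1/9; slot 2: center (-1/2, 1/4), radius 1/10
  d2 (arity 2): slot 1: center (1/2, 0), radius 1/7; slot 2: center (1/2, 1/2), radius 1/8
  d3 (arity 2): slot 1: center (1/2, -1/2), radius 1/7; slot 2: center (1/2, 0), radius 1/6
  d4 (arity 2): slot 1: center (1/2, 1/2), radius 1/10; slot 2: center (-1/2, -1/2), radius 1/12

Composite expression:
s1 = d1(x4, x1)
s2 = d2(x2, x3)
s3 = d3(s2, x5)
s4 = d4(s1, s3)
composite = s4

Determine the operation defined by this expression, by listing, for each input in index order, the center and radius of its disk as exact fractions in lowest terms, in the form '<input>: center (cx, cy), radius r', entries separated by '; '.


Only the slot chain above each x matters under d4; compose those maps.
input x4: applying the 2 nested substitutions gives center (19/40, 9/20), radius 1/90
input x1: applying the 2 nested substitutions gives center (9/20, 21/40), radius 1/100
input x2: applying the 3 nested substitutions gives center (-19/42, -13/24), radius 1/588
input x3: applying the 3 nested substitutions gives center (-19/42, -15/28), radius 1/672
input x5: applying the 2 nested substitutions gives center (-11/24, -1/2), radius 1/72

x1: center (9/20, 21/40), radius 1/100; x2: center (-19/42, -13/24), radius 1/588; x3: center (-19/42, -15/28), radius 1/672; x4: center (19/40, 9/20), radius 1/90; x5: center (-11/24, -1/2), radius 1/72


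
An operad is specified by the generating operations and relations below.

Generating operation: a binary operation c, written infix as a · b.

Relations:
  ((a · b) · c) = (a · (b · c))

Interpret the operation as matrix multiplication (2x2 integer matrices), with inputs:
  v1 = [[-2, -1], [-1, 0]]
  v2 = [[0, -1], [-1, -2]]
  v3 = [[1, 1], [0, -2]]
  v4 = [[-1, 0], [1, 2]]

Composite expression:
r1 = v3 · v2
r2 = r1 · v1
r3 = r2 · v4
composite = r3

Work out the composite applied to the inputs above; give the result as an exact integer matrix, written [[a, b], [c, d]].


[[-4, 2], [6, -4]]

(v3 · v2) = [[-1, -3], [2, 4]]
((v3 · v2) · v1) = [[5, 1], [-8, -2]]
(((v3 · v2) · v1) · v4) = [[-4, 2], [6, -4]]


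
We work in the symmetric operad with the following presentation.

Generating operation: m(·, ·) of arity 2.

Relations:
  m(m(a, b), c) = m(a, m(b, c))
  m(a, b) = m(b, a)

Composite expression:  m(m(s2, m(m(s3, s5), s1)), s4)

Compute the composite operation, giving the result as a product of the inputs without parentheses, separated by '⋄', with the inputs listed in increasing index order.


s1 ⋄ s2 ⋄ s3 ⋄ s4 ⋄ s5

Both nesting and order wash out for m; what remains is which s's occur.
m(s3, s5) linearizes to s3 ⋄ s5
m(m(s3, s5), s1) linearizes to s3 ⋄ s5 ⋄ s1
m(s2, m(m(s3, s5), s1)) linearizes to s2 ⋄ s3 ⋄ s5 ⋄ s1
m(m(s2, m(m(s3, s5), s1)), s4) linearizes to s2 ⋄ s3 ⋄ s5 ⋄ s1 ⋄ s4
rearranged into index order: s1 ⋄ s2 ⋄ s3 ⋄ s4 ⋄ s5


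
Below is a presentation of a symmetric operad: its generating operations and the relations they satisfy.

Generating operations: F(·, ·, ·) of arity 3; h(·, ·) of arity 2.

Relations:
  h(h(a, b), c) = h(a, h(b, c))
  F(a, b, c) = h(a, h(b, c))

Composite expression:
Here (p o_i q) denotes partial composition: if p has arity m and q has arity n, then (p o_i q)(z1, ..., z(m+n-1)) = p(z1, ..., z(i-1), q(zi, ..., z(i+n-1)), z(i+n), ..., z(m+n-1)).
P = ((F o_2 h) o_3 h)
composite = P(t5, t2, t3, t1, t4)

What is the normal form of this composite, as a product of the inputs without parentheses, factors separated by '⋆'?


Every regrouping of F is equal, so read the t-inputs in written order.
h(t3, t1) reduces to t3 ⋆ t1
h(t2, h(t3, t1)) reduces to t2 ⋆ t3 ⋆ t1
F(t5, h(t2, h(t3, t1)), t4) reduces to t5 ⋆ t2 ⋆ t3 ⋆ t1 ⋆ t4

t5 ⋆ t2 ⋆ t3 ⋆ t1 ⋆ t4


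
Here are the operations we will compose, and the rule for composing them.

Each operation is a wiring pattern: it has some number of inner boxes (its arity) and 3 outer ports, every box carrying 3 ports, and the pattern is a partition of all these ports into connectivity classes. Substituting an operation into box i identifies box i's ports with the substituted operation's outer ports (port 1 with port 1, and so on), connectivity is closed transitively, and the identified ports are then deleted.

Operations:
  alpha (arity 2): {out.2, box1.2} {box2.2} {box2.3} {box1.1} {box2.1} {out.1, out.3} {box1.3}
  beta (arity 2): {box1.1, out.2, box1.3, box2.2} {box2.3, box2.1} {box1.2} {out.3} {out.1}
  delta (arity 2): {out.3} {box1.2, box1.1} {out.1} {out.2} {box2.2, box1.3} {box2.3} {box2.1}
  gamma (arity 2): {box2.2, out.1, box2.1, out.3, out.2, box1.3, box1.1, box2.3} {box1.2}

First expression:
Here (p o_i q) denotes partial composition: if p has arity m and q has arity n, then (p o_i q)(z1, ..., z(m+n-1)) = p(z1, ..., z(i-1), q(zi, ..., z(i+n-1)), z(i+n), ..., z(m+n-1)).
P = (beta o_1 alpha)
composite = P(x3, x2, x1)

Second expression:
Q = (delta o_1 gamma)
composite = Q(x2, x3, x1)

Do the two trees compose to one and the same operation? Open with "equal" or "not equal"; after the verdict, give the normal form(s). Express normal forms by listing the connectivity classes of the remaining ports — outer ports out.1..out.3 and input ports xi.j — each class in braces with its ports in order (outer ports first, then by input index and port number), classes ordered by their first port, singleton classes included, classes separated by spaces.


not equal; first: {out.1} {out.2, x1.2} {out.3} {x1.1, x1.3} {x2.1} {x2.2} {x2.3} {x3.1} {x3.2} {x3.3}; second: {out.1} {out.2} {out.3} {x1.1} {x1.2, x2.1, x2.3, x3.1, x3.2, x3.3} {x1.3} {x2.2}

Reducing the first expression gives {out.1} {out.2, x1.2} {out.3} {x1.1, x1.3} {x2.1} {x2.2} {x2.3} {x3.1} {x3.2} {x3.3}
Reducing the second expression gives {out.1} {out.2} {out.3} {x1.1} {x1.2, x2.1, x2.3, x3.1, x3.2, x3.3} {x1.3} {x2.2}
Distinct normal forms: not equal.


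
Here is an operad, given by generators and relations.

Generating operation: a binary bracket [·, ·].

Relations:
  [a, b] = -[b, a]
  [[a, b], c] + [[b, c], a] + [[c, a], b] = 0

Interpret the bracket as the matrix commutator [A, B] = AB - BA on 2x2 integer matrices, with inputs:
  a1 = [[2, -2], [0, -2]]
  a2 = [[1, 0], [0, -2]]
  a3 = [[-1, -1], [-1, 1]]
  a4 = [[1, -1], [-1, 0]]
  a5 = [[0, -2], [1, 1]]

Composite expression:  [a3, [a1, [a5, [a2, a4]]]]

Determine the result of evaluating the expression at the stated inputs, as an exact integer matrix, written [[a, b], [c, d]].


[a2, a4] = [[0, -3], [3, 0]]
[a5, [a2, a4]] = [[-3, 3], [3, 3]]
[a1, [a5, [a2, a4]]] = [[-6, 0], [-12, 6]]
[a3, [a1, [a5, [a2, a4]]]] = [[12, -12], [-12, -12]]

[[12, -12], [-12, -12]]


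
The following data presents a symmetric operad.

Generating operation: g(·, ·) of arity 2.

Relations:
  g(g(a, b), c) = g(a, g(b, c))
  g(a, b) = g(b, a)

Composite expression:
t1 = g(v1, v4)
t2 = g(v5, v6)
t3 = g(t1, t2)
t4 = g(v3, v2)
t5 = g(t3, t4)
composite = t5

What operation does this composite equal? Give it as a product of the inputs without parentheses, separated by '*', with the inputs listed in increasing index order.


Both nesting and order wash out for g; what remains is which v's occur.
g(v1, v4) flattens to v1 * v4
g(v5, v6) flattens to v5 * v6
g(g(v1, v4), g(v5, v6)) flattens to v1 * v4 * v5 * v6
g(v3, v2) flattens to v3 * v2
g(g(g(v1, v4), g(v5, v6)), g(v3, v2)) flattens to v1 * v4 * v5 * v6 * v3 * v2
commutativity sorts the factors: v1 * v2 * v3 * v4 * v5 * v6

v1 * v2 * v3 * v4 * v5 * v6


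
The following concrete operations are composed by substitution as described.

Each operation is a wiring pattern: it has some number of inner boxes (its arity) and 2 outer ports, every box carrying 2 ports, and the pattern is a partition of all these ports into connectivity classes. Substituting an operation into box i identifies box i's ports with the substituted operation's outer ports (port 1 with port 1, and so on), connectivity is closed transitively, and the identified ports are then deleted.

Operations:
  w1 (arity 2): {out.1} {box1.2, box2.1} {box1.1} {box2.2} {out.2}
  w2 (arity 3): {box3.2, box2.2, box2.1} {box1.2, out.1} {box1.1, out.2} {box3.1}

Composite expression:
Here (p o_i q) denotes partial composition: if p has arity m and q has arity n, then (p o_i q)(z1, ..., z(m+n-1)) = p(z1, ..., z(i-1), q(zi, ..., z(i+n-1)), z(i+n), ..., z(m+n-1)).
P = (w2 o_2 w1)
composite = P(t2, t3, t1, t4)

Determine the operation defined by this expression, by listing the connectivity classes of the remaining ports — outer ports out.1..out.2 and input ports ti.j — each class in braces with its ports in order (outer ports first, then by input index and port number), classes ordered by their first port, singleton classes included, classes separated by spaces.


{out.1, t2.2} {out.2, t2.1} {t1.1, t3.2} {t1.2} {t3.1} {t4.1} {t4.2}


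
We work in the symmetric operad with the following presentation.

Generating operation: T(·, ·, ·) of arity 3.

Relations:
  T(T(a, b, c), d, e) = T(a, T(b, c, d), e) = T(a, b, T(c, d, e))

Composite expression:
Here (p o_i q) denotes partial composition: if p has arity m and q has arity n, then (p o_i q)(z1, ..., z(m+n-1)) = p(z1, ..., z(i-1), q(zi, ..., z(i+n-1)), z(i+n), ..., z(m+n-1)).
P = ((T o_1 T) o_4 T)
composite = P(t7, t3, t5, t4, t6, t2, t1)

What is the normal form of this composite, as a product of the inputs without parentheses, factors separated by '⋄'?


t7 ⋄ t3 ⋄ t5 ⋄ t4 ⋄ t6 ⋄ t2 ⋄ t1


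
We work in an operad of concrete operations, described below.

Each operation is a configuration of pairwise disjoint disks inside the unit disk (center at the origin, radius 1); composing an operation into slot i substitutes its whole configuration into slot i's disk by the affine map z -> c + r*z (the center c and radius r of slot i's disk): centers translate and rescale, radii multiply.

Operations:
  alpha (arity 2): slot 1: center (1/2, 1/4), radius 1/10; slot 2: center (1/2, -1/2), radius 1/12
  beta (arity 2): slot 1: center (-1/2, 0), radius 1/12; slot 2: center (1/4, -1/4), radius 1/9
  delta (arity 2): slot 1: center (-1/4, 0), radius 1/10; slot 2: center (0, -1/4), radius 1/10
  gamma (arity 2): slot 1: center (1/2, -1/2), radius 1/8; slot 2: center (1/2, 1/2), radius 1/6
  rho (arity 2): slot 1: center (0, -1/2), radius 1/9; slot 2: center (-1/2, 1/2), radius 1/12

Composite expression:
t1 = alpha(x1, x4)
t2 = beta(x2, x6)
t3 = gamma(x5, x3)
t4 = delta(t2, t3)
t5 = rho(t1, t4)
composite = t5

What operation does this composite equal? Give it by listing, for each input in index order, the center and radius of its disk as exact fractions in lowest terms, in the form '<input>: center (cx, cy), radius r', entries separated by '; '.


x1: center (1/18, -17/36), radius 1/90; x2: center (-21/40, 1/2), radius 1/1440; x3: center (-119/240, 29/60), radius 1/720; x4: center (1/18, -5/9), radius 1/108; x5: center (-119/240, 19/40), radius 1/960; x6: center (-83/160, 239/480), radius 1/1080

Below rho, radii multiply path by path; the x-disk centers shift.
x1: after 2 affine steps, its disk has center (1/18, -17/36), radius 1/90
x4: after 2 affine steps, its disk has center (1/18, -5/9), radius 1/108
x2: after 3 affine steps, its disk has center (-21/40, 1/2), radius 1/1440
x6: after 3 affine steps, its disk has center (-83/160, 239/480), radius 1/1080
x5: after 3 affine steps, its disk has center (-119/240, 19/40), radius 1/960
x3: after 3 affine steps, its disk has center (-119/240, 29/60), radius 1/720


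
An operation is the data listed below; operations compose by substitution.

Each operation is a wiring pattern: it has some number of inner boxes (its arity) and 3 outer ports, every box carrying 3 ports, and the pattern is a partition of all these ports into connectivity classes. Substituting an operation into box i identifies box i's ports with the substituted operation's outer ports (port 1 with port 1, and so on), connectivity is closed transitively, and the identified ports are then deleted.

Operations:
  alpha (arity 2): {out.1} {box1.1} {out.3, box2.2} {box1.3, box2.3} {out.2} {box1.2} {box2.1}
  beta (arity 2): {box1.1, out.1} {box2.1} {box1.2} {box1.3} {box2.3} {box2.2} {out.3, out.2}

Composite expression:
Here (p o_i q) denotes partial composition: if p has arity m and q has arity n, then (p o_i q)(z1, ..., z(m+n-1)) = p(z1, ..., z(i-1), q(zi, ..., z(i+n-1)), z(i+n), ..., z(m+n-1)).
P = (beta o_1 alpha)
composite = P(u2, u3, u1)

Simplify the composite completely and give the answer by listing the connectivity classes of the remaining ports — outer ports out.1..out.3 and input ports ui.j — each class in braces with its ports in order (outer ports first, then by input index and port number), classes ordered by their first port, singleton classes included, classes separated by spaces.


{out.1} {out.2, out.3} {u1.1} {u1.2} {u1.3} {u2.1} {u2.2} {u2.3, u3.3} {u3.1} {u3.2}


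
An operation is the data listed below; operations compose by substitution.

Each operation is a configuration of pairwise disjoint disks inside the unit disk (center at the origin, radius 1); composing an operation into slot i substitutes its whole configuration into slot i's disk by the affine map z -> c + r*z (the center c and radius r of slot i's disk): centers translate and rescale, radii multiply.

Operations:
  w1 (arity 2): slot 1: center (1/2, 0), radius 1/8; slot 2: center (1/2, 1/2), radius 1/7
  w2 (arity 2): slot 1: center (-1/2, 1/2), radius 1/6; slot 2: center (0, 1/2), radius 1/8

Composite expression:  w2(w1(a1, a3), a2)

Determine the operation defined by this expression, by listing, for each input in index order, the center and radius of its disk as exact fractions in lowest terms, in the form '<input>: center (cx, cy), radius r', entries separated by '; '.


a1: center (-5/12, 1/2), radius 1/48; a2: center (0, 1/2), radius 1/8; a3: center (-5/12, 7/12), radius 1/42

Only the slot chain above each a matters under w2; compose those maps.
a1: after 2 affine steps, its disk has center (-5/12, 1/2), radius 1/48
a3: after 2 affine steps, its disk has center (-5/12, 7/12), radius 1/42
a2: after 1 affine step, its disk has center (0, 1/2), radius 1/8


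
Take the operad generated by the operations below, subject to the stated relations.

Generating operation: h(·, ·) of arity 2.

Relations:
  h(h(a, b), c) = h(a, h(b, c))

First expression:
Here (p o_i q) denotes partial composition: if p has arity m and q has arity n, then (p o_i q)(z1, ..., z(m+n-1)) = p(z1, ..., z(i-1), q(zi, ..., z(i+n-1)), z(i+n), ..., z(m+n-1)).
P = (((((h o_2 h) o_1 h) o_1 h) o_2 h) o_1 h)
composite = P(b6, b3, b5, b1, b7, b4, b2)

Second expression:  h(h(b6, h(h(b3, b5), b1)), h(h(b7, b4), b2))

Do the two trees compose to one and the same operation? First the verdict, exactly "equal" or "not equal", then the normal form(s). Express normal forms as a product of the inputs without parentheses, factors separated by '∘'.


Normal form of the first expression: b6 ∘ b3 ∘ b5 ∘ b1 ∘ b7 ∘ b4 ∘ b2
Normal form of the second expression: b6 ∘ b3 ∘ b5 ∘ b1 ∘ b7 ∘ b4 ∘ b2
Identical normal forms: equal.

equal: each reduces to b6 ∘ b3 ∘ b5 ∘ b1 ∘ b7 ∘ b4 ∘ b2


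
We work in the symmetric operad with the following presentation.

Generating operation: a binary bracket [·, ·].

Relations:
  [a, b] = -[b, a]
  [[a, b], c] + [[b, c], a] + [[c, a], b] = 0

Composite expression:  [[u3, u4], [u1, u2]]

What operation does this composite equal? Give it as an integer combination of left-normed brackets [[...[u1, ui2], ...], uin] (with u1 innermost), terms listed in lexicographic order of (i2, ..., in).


Left-normed coefficients sit on the u1-initial expansion words.
Composite bracket: [[u3, u4], [u1, u2]]
Under [a, b] = ab - ba we get 8 signed associative words (2^3 = 8).
Collect the words opening with u1:
  u1u2u3u4 appears with sign -1, giving the term -[[[u1, u2], u3], u4]
  u1u2u4u3 appears with sign +1, giving the term +[[[u1, u2], u4], u3]

-[[[u1, u2], u3], u4] + [[[u1, u2], u4], u3]


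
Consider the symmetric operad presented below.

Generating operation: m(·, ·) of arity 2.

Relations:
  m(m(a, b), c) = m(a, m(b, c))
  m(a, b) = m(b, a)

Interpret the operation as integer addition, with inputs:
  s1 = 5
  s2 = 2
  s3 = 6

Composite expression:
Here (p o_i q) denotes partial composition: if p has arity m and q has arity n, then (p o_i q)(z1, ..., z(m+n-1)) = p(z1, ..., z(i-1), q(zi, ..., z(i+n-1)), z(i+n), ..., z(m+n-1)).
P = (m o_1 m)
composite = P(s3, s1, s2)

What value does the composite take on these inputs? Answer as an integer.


13

m(s3, s1) = 11
m(m(s3, s1), s2) = 13


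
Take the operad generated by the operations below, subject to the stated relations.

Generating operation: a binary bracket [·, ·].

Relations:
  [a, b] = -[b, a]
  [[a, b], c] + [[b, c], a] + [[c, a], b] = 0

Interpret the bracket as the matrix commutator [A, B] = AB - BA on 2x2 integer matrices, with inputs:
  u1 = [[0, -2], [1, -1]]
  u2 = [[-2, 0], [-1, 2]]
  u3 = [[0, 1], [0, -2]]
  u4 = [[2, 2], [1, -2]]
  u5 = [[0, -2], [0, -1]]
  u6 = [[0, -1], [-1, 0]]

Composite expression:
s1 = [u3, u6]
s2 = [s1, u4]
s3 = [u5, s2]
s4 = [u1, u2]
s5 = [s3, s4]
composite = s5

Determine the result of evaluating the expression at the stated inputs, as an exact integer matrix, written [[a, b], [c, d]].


[u3, u6] = [[-1, -2], [2, 1]]
[[u3, u6], u4] = [[-6, 4], [10, 6]]
[u5, [[u3, u6], u4]] = [[-20, -20], [-10, 20]]
[u1, u2] = [[2, -8], [-3, -2]]
[[u5, [[u3, u6], u4]], [u1, u2]] = [[-20, 400], [-160, 20]]

[[-20, 400], [-160, 20]]


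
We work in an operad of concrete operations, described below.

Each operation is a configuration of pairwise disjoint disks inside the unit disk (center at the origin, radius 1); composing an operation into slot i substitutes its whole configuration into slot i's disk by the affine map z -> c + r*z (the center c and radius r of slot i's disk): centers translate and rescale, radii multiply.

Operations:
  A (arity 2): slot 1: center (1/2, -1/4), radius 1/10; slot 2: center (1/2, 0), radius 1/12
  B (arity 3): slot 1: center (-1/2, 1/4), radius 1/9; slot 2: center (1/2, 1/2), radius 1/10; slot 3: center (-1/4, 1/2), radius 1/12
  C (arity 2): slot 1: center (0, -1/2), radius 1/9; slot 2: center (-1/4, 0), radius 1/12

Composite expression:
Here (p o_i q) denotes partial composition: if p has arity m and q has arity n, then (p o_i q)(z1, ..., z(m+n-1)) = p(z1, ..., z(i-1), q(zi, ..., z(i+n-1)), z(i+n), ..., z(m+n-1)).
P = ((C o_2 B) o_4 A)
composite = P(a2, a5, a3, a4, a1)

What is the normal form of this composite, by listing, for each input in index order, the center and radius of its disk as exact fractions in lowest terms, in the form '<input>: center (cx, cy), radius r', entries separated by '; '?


a1: center (-77/288, 1/24), radius 1/1728; a2: center (0, -1/2), radius 1/9; a3: center (-5/24, 1/24), radius 1/120; a4: center (-77/288, 23/576), radius 1/1440; a5: center (-7/24, 1/48), radius 1/108

Only the slot chain above each a matters under C; compose those maps.
for a2, the 1-step affine chain lands on center (0, -1/2), radius 1/9
for a5, the 2-step affine chain lands on center (-7/24, 1/48), radius 1/108
for a3, the 2-step affine chain lands on center (-5/24, 1/24), radius 1/120
for a4, the 3-step affine chain lands on center (-77/288, 23/576), radius 1/1440
for a1, the 3-step affine chain lands on center (-77/288, 1/24), radius 1/1728


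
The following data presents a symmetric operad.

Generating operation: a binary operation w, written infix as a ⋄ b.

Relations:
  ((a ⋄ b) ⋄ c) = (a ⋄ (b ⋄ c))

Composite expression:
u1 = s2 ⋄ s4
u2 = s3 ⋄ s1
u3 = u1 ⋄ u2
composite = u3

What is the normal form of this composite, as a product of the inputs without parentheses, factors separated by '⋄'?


All parenthesizations of w agree; list the s-inputs left to right.
(s2 ⋄ s4) unparenthesizes to s2 ⋄ s4
(s3 ⋄ s1) unparenthesizes to s3 ⋄ s1
((s2 ⋄ s4) ⋄ (s3 ⋄ s1)) unparenthesizes to s2 ⋄ s4 ⋄ s3 ⋄ s1

s2 ⋄ s4 ⋄ s3 ⋄ s1


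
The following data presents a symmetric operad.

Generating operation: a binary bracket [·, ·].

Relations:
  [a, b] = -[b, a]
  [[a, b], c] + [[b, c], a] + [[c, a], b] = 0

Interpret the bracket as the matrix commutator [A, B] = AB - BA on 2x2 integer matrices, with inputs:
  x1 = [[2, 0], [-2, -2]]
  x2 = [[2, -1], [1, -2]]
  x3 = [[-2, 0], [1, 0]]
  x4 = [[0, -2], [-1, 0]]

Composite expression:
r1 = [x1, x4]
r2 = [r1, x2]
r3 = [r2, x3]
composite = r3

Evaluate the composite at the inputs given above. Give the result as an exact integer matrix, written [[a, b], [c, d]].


[[40, 80], [-40, -40]]


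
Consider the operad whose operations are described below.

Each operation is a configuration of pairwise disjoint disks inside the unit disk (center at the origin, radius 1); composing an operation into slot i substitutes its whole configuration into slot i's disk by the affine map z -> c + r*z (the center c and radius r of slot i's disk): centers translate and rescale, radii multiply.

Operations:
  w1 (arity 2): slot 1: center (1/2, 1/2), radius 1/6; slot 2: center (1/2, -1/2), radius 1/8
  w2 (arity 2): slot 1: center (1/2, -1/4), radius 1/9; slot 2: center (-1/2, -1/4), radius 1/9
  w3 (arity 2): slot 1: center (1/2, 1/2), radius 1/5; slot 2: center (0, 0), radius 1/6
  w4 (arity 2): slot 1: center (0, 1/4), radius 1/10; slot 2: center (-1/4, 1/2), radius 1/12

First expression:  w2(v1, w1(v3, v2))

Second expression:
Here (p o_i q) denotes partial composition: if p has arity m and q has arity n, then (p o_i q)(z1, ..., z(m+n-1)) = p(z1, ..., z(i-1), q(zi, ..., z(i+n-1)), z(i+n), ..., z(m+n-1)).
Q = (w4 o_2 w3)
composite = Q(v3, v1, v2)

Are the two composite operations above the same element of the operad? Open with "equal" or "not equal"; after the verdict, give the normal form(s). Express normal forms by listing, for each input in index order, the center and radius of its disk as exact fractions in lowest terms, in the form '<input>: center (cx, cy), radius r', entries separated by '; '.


Reducing the first expression gives v1: center (1/2, -1/4), radius 1/9; v2: center (-4/9, -11/36), radius 1/72; v3: center (-4/9, -7/36), radius 1/54
Reducing the second expression gives v1: center (-5/24, 13/24), radius 1/60; v2: center (-1/4, 1/2), radius 1/72; v3: center (0, 1/4), radius 1/10
The forms do not match — not equal.

not equal; the first gives v1: center (1/2, -1/4), radius 1/9; v2: center (-4/9, -11/36), radius 1/72; v3: center (-4/9, -7/36), radius 1/54 and the second v1: center (-5/24, 13/24), radius 1/60; v2: center (-1/4, 1/2), radius 1/72; v3: center (0, 1/4), radius 1/10


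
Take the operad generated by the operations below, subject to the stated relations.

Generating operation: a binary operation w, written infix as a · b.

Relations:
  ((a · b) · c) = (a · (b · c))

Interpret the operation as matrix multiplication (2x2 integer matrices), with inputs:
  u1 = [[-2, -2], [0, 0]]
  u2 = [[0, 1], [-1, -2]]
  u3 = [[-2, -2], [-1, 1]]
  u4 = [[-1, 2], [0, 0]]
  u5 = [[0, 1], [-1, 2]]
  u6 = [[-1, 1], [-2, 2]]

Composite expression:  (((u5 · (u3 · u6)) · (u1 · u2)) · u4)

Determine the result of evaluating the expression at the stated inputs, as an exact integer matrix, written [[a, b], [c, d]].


(u3 · u6) = [[6, -6], [-1, 1]]
(u5 · (u3 · u6)) = [[-1, 1], [-8, 8]]
(u1 · u2) = [[2, 2], [0, 0]]
((u5 · (u3 · u6)) · (u1 · u2)) = [[-2, -2], [-16, -16]]
(((u5 · (u3 · u6)) · (u1 · u2)) · u4) = [[2, -4], [16, -32]]

[[2, -4], [16, -32]]


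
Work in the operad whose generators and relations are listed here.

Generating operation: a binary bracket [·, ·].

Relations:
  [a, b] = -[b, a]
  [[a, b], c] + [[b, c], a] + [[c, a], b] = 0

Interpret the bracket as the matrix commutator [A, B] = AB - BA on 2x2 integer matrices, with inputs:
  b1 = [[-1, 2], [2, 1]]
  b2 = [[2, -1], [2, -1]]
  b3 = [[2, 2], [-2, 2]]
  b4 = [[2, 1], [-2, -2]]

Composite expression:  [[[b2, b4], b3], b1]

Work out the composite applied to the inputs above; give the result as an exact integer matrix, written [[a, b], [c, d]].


[[0, -168], [168, 0]]

[b2, b4] = [[0, 7], [14, 0]]
[[b2, b4], b3] = [[-42, 0], [0, 42]]
[[[b2, b4], b3], b1] = [[0, -168], [168, 0]]


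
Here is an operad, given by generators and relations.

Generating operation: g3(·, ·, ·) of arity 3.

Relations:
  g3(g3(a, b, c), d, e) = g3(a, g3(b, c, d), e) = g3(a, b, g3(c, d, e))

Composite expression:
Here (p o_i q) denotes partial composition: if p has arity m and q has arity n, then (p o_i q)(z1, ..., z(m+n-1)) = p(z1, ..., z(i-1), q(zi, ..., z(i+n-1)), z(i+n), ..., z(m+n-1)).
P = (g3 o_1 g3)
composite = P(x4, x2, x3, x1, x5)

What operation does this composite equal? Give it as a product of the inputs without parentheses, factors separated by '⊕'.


x4 ⊕ x2 ⊕ x3 ⊕ x1 ⊕ x5

Associativity of g3 dissolves the nesting; only the x-input order survives.
g3(x4, x2, x3) linearizes to x4 ⊕ x2 ⊕ x3
g3(g3(x4, x2, x3), x1, x5) linearizes to x4 ⊕ x2 ⊕ x3 ⊕ x1 ⊕ x5


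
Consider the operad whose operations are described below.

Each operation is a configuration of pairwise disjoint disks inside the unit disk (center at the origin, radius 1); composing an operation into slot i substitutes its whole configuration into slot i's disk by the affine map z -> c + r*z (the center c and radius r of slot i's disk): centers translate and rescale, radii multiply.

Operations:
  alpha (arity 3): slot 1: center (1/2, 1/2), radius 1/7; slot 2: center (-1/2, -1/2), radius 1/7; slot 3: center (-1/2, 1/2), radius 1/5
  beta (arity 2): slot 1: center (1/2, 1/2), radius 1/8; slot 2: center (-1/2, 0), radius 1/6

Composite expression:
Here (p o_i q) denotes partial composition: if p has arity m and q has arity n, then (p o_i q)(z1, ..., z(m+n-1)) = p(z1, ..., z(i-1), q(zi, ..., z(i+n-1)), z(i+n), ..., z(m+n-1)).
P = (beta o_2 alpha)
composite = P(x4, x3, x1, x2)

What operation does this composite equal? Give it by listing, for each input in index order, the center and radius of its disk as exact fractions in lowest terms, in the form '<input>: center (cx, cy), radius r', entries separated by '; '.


x1: center (-7/12, -1/12), radius 1/42; x2: center (-7/12, 1/12), radius 1/30; x3: center (-5/12, 1/12), radius 1/42; x4: center (1/2, 1/2), radius 1/8

Nesting under beta composes maps z -> c + r*z down each x-path.
input x4: applying the 1 nested substitution gives center (1/2, 1/2), radius 1/8
input x3: applying the 2 nested substitutions gives center (-5/12, 1/12), radius 1/42
input x1: applying the 2 nested substitutions gives center (-7/12, -1/12), radius 1/42
input x2: applying the 2 nested substitutions gives center (-7/12, 1/12), radius 1/30


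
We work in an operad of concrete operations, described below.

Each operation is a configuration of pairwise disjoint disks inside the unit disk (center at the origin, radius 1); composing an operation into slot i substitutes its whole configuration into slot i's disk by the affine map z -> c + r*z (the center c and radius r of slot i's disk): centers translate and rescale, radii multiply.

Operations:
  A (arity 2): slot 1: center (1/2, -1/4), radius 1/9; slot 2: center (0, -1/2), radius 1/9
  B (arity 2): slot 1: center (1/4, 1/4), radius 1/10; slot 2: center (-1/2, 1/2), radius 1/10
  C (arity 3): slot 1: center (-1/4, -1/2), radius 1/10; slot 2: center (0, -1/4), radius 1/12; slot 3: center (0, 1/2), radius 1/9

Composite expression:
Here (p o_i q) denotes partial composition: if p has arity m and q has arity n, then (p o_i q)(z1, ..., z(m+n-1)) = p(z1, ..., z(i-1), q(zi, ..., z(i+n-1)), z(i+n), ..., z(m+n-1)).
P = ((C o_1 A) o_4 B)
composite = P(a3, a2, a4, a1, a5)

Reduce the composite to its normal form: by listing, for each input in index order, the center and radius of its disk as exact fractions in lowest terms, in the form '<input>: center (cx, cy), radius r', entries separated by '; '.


a1: center (1/36, 19/36), radius 1/90; a2: center (-1/4, -11/20), radius 1/90; a3: center (-1/5, -21/40), radius 1/90; a4: center (0, -1/4), radius 1/12; a5: center (-1/18, 5/9), radius 1/90

Nesting under C composes maps z -> c + r*z down each a-path.
tracing a3 down its 2-map path: center (-1/5, -21/40), radius 1/90
tracing a2 down its 2-map path: center (-1/4, -11/20), radius 1/90
tracing a4 down its 1-map path: center (0, -1/4), radius 1/12
tracing a1 down its 2-map path: center (1/36, 19/36), radius 1/90
tracing a5 down its 2-map path: center (-1/18, 5/9), radius 1/90


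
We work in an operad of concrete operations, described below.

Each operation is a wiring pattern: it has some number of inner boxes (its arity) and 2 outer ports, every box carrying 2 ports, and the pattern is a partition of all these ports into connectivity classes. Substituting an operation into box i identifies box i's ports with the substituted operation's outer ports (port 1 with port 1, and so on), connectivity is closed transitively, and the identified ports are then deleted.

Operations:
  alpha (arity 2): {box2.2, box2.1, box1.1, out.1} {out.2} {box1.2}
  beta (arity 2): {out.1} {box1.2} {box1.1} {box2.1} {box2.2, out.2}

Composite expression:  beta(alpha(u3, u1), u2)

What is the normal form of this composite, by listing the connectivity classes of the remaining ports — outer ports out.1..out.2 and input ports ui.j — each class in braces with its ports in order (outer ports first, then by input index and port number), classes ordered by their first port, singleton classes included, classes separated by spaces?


Substituting into beta glues patterns; closure does the rest.
after alpha, the pattern on (u3, u1) reads {out.1, u1.1, u1.2, u3.1} {out.2} {u3.2} (out.j = its outer ports)
after beta, the pattern on (u3, u1, u2) reads {out.1} {out.2, u2.2} {u1.1, u1.2, u3.1} {u2.1} {u3.2} (out.j = its outer ports)

{out.1} {out.2, u2.2} {u1.1, u1.2, u3.1} {u2.1} {u3.2}


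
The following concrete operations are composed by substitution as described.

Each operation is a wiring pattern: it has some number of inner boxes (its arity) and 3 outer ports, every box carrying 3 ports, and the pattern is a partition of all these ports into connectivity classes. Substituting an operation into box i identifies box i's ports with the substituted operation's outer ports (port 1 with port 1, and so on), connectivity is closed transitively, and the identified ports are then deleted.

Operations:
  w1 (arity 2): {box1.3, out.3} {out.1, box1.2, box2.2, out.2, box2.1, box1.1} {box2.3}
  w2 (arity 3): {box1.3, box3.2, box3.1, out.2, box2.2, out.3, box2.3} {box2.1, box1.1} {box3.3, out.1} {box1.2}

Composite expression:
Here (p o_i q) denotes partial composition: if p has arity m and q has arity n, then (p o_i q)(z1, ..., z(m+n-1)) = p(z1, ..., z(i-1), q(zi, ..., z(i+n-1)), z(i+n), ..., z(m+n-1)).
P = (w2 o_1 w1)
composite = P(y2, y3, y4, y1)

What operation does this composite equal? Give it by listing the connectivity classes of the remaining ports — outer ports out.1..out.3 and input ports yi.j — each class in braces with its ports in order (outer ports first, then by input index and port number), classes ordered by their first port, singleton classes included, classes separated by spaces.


Two ports join when wires chain via w2-identified ports.
through w1, on inputs (y2, y3): {out.1, out.2, y2.1, y2.2, y3.1, y3.2} {out.3, y2.3} {y3.3} (out.j = stage outer ports)
through w2, on inputs (y2, y3, y4, y1): {out.1, y1.3} {out.2, out.3, y1.1, y1.2, y2.3, y4.2, y4.3} {y2.1, y2.2, y3.1, y3.2, y4.1} {y3.3} (out.j = stage outer ports)

{out.1, y1.3} {out.2, out.3, y1.1, y1.2, y2.3, y4.2, y4.3} {y2.1, y2.2, y3.1, y3.2, y4.1} {y3.3}


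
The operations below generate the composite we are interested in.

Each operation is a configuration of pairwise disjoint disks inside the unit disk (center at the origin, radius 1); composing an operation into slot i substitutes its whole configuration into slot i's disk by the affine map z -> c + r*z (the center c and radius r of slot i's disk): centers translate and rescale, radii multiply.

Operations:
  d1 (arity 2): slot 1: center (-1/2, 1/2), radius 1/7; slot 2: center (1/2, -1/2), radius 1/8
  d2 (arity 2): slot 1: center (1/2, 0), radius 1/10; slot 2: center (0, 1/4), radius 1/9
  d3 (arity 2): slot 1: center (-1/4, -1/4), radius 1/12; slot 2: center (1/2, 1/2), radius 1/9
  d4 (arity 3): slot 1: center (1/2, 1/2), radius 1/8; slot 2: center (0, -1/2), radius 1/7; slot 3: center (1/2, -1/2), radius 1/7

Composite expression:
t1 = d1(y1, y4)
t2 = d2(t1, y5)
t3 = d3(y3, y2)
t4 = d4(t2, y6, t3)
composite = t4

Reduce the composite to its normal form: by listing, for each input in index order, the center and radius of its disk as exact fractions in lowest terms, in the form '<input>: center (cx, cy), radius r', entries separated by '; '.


y1: center (89/160, 81/160), radius 1/560; y2: center (4/7, -3/7), radius 1/63; y3: center (13/28, -15/28), radius 1/84; y4: center (91/160, 79/160), radius 1/640; y5: center (1/2, 17/32), radius 1/72; y6: center (0, -1/2), radius 1/7

Follow each y-input down from d4: c' goes to c + r*c', radius to r*r'.
tracing y1 down its 3-map path: center (89/160, 81/160), radius 1/560
tracing y4 down its 3-map path: center (91/160, 79/160), radius 1/640
tracing y5 down its 2-map path: center (1/2, 17/32), radius 1/72
tracing y6 down its 1-map path: center (0, -1/2), radius 1/7
tracing y3 down its 2-map path: center (13/28, -15/28), radius 1/84
tracing y2 down its 2-map path: center (4/7, -3/7), radius 1/63


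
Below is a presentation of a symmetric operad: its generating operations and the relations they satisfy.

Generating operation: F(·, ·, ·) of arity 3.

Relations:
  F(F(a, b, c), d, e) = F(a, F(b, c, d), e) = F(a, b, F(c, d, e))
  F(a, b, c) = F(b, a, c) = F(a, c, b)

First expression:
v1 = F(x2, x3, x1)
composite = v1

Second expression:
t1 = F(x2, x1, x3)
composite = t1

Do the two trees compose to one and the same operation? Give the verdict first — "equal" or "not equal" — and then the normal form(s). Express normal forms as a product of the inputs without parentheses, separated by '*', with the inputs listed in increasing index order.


equal — both sides give x1 * x2 * x3

Reducing the first expression gives x1 * x2 * x3
Reducing the second expression gives x1 * x2 * x3
Both agree, so they are equal.


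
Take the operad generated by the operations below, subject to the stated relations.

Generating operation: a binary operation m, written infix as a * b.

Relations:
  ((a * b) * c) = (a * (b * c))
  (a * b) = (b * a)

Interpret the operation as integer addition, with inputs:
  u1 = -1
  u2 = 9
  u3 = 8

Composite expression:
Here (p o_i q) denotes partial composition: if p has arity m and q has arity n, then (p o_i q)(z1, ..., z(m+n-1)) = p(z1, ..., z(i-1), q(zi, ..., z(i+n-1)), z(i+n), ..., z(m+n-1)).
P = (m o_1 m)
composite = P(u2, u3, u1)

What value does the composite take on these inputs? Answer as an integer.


(u2 * u3) = 17
((u2 * u3) * u1) = 16

16


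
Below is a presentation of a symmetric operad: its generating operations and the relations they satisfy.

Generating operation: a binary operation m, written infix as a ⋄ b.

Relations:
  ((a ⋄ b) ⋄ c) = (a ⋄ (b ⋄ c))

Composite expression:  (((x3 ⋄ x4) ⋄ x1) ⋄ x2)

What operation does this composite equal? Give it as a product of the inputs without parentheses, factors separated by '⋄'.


All parenthesizations of m agree; list the x-inputs left to right.
(x3 ⋄ x4) collapses to x3 ⋄ x4
((x3 ⋄ x4) ⋄ x1) collapses to x3 ⋄ x4 ⋄ x1
(((x3 ⋄ x4) ⋄ x1) ⋄ x2) collapses to x3 ⋄ x4 ⋄ x1 ⋄ x2

x3 ⋄ x4 ⋄ x1 ⋄ x2


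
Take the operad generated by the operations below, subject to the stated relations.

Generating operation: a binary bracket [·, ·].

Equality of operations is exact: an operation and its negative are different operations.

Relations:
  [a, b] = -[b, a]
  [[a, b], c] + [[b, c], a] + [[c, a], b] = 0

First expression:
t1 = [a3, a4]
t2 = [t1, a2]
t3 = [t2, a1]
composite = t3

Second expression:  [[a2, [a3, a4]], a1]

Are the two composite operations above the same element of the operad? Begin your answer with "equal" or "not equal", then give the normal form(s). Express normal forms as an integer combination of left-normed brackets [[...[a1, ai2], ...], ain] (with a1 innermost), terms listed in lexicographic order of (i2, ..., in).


not equal; the first gives [[[a1, a2], a3], a4] - [[[a1, a2], a4], a3] - [[[a1, a3], a4], a2] + [[[a1, a4], a3], a2] and the second -[[[a1, a2], a3], a4] + [[[a1, a2], a4], a3] + [[[a1, a3], a4], a2] - [[[a1, a4], a3], a2]

Reducing the first expression gives [[[a1, a2], a3], a4] - [[[a1, a2], a4], a3] - [[[a1, a3], a4], a2] + [[[a1, a4], a3], a2]
Reducing the second expression gives -[[[a1, a2], a3], a4] + [[[a1, a2], a4], a3] + [[[a1, a3], a4], a2] - [[[a1, a4], a3], a2]
They disagree, so not equal.


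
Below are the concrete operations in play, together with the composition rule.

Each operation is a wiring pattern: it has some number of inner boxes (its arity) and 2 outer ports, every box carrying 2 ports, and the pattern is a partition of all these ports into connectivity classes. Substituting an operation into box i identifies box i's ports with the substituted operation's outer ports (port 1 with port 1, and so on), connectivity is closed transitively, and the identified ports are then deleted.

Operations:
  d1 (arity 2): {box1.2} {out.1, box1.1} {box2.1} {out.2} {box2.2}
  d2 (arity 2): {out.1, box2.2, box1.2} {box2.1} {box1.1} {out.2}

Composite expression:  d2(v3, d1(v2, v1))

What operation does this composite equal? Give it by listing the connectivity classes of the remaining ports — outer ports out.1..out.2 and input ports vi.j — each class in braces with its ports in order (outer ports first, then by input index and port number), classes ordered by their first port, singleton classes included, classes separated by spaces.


Two ports join when wires chain via d2-identified ports.
after d1, the pattern on (v2, v1) reads {out.1, v2.1} {out.2} {v1.1} {v1.2} {v2.2} (out.j = its outer ports)
after d2, the pattern on (v3, v2, v1) reads {out.1, v3.2} {out.2} {v1.1} {v1.2} {v2.1} {v2.2} {v3.1} (out.j = its outer ports)

{out.1, v3.2} {out.2} {v1.1} {v1.2} {v2.1} {v2.2} {v3.1}
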